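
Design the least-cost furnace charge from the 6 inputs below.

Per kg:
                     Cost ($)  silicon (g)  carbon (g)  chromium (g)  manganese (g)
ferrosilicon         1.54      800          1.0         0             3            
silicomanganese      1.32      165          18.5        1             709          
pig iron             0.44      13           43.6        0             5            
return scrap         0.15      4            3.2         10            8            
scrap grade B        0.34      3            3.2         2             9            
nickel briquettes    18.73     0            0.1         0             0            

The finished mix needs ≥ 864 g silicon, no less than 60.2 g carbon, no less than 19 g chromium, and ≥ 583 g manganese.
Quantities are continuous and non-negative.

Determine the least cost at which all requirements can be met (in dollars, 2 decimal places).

Let x1 = kg of ferrosilicon, x2 = kg of silicomanganese, x3 = kg of pig iron, x4 = kg of return scrap, x5 = kg of scrap grade B, x6 = kg of nickel briquettes.
Minimize 1.54x1 + 1.32x2 + 0.44x3 + 0.15x4 + 0.34x5 + 18.73x6 with:
  800x1 + 165x2 + 13x3 + 4x4 + 3x5 ≥ 864   (silicon)
  1x1 + 18.5x2 + 43.6x3 + 3.2x4 + 3.2x5 + 0.1x6 ≥ 60.2   (carbon)
  1x2 + 10x4 + 2x5 ≥ 19   (chromium)
  3x1 + 709x2 + 5x3 + 8x4 + 9x5 ≥ 583   (manganese)
  x1, x2, x3, x4, x5, x6 ≥ 0.
The optimal basis is {ferrosilicon, silicomanganese, pig iron, return scrap}; scrap grade B, nickel briquettes drop out. Binding constraints: silicon, carbon, chromium, manganese.
So ferrosilicon = 0.8931 kg, silicomanganese = 0.7917 kg, pig iron = 0.8907 kg, return scrap = 1.821 kg.
Hence cost = 1.54·0.8931 + 1.32·0.7917 + 0.44·0.8907 + 0.15·1.821 = $3.0855.

$3.09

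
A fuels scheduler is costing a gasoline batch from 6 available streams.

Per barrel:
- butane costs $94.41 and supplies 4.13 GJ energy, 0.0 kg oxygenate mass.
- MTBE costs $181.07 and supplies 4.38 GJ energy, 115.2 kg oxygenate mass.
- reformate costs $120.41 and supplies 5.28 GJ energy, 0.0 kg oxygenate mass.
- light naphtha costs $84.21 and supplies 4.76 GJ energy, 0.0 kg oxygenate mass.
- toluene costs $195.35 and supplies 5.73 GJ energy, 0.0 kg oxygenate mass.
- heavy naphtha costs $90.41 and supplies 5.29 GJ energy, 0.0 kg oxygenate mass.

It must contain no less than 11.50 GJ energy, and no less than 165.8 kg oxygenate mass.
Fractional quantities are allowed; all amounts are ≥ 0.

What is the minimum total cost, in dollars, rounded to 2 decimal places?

$349.41

Let x1 = barrels of butane, x2 = barrels of MTBE, x3 = barrels of reformate, x4 = barrels of light naphtha, x5 = barrels of toluene, x6 = barrels of heavy naphtha.
Minimize 94.41x1 + 181.07x2 + 120.41x3 + 84.21x4 + 195.35x5 + 90.41x6 subject to:
  4.13x1 + 4.38x2 + 5.28x3 + 4.76x4 + 5.73x5 + 5.29x6 ≥ 11.5   (energy)
  115.2x2 ≥ 165.8   (oxygenate mass)
  x1, x2, x3, x4, x5, x6 ≥ 0.
The cheapest feasible vertex uses only MTBE, heavy naphtha; butane, reformate, light naphtha, toluene are not used. There the energy and oxygenate mass constraints are tight.
So MTBE = 1.43924 barrels, heavy naphtha = 0.982258 barrels.
Cost = 181.07·1.43924 + 90.41·0.982258 = 349.4091.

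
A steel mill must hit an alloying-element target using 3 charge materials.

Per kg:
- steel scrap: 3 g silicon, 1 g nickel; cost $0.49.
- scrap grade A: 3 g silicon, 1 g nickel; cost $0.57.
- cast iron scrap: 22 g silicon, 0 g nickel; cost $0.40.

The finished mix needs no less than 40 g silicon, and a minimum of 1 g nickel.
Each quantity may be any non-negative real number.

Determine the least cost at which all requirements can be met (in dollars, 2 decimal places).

Let x1 = kg of steel scrap, x2 = kg of scrap grade A, x3 = kg of cast iron scrap.
Minimise 0.49x1 + 0.57x2 + 0.4x3 subject to:
  3x1 + 3x2 + 22x3 ≥ 40   (silicon)
  1x1 + 1x2 ≥ 1   (nickel)
  x1, x2, x3 ≥ 0.
The optimal basis is {steel scrap, cast iron scrap}; scrap grade A drops out. There the silicon and nickel constraints are tight.
Optimal quantities: steel scrap = 1 kg, cast iron scrap = 1.682 kg.
Hence cost = 0.49·1 + 0.4·1.682 = $1.1628.

$1.16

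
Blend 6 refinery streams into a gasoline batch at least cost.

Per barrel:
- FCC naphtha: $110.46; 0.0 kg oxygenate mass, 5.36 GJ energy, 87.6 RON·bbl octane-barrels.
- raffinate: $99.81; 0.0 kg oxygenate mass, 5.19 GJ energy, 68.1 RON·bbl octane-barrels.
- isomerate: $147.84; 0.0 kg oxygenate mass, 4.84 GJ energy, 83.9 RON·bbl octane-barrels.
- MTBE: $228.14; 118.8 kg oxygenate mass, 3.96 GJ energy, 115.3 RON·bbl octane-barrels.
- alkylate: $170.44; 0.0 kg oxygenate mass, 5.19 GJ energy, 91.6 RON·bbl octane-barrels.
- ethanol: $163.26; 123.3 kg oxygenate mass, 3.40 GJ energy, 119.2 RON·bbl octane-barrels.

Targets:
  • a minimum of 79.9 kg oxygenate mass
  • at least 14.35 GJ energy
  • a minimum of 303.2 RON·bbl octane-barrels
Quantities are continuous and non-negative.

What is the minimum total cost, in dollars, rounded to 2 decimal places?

$390.72

Set it up as a linear program. Let x1 = barrels of FCC naphtha, x2 = barrels of raffinate, x3 = barrels of isomerate, x4 = barrels of MTBE, x5 = barrels of alkylate, x6 = barrels of ethanol.
Minimise 110.46x1 + 99.81x2 + 147.84x3 + 228.14x4 + 170.44x5 + 163.26x6 subject to:
  118.8x4 + 123.3x6 ≥ 79.9   (oxygenate mass)
  5.36x1 + 5.19x2 + 4.84x3 + 3.96x4 + 5.19x5 + 3.4x6 ≥ 14.35   (energy)
  87.6x1 + 68.1x2 + 83.9x3 + 115.3x4 + 91.6x5 + 119.2x6 ≥ 303.2   (octane-barrels)
  x1, x2, x3, x4, x5, x6 ≥ 0.
The minimum-cost mix takes nothing from raffinate, isomerate, MTBE, alkylate — only FCC naphtha, ethanol. Binding constraints: oxygenate mass and octane-barrels.
Solving gives x1 = 2.57942, x6 = 0.648013.
Objective = 110.46·2.57942 + 163.26·0.648013 = 390.7173.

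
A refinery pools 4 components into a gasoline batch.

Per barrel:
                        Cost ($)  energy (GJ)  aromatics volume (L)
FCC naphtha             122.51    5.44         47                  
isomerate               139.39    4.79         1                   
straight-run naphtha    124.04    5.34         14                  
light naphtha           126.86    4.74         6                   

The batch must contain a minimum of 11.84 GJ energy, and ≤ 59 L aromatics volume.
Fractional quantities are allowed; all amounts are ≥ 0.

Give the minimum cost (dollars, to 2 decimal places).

$271.73

Set it up as a linear program. Let x1 = barrels of FCC naphtha, x2 = barrels of isomerate, x3 = barrels of straight-run naphtha, x4 = barrels of light naphtha.
Minimise 122.51x1 + 139.39x2 + 124.04x3 + 126.86x4 s.t.:
  5.44x1 + 4.79x2 + 5.34x3 + 4.74x4 ≥ 11.84   (energy)
  47x1 + 1x2 + 14x3 + 6x4 ≤ 59   (aromatics volume)
  x1, x2, x3, x4 ≥ 0.
The optimal basis is {FCC naphtha, straight-run naphtha}; isomerate, light naphtha drop out. There the energy and aromatics volume constraints are tight.
Optimal quantities: FCC naphtha = 0.85402 barrels, straight-run naphtha = 1.3472 barrels.
Cost = 122.51·0.85402 + 124.04·1.3472 = 271.7327.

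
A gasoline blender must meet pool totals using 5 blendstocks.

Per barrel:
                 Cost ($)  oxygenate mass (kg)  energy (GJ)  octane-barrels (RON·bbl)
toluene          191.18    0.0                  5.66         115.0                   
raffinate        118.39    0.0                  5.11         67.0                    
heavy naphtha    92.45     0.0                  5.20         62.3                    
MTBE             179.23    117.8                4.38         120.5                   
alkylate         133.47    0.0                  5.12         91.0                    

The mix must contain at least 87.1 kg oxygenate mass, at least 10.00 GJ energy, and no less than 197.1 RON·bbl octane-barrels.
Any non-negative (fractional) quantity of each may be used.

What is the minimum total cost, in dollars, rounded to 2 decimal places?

Let x1 = barrels of toluene, x2 = barrels of raffinate, x3 = barrels of heavy naphtha, x4 = barrels of MTBE, x5 = barrels of alkylate.
Minimise 191.18x1 + 118.39x2 + 92.45x3 + 179.23x4 + 133.47x5 s.t.:
  117.8x4 ≥ 87.1   (oxygenate mass)
  5.66x1 + 5.11x2 + 5.2x3 + 4.38x4 + 5.12x5 ≥ 10   (energy)
  115x1 + 67x2 + 62.3x3 + 120.5x4 + 91x5 ≥ 197.1   (octane-barrels)
  x1, x2, x3, x4, x5 ≥ 0.
The minimum-cost mix takes nothing from toluene, raffinate — only heavy naphtha, MTBE, alkylate. Binding constraints: oxygenate mass, energy, octane-barrels.
That vertex is x3 = 0.40406, x4 = 0.73939, x5 = 0.91023.
Hence cost = 92.45·0.40406 + 179.23·0.73939 + 133.47·0.91023 = $291.3646.

$291.36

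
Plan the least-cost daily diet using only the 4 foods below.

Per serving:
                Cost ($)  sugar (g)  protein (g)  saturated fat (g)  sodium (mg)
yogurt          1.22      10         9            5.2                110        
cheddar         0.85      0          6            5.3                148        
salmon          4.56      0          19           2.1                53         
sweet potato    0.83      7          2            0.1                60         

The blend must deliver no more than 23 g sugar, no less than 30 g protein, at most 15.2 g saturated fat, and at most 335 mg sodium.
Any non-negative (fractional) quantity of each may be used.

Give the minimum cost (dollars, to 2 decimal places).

$4.79

Treat it as an LP. Let x1 = servings of yogurt, x2 = servings of cheddar, x3 = servings of salmon, x4 = servings of sweet potato.
Minimise 1.22x1 + 0.85x2 + 4.56x3 + 0.83x4 with:
  10x1 + 7x4 ≤ 23   (sugar)
  9x1 + 6x2 + 19x3 + 2x4 ≥ 30   (protein)
  5.2x1 + 5.3x2 + 2.1x3 + 0.1x4 ≤ 15.2   (saturated fat)
  110x1 + 148x2 + 53x3 + 60x4 ≤ 335   (sodium)
  x1, x2, x3, x4 ≥ 0.
The minimum-cost mix takes nothing from sweet potato — only yogurt, cheddar, salmon. The sugar, protein, sodium requirements are met with equality.
Optimal quantities: yogurt = 2.3 servings, cheddar = 0.4271 servings, salmon = 0.3546 servings.
Total cost: 1.22·2.3 + 0.85·0.4271 + 4.56·0.3546 = 4.7860.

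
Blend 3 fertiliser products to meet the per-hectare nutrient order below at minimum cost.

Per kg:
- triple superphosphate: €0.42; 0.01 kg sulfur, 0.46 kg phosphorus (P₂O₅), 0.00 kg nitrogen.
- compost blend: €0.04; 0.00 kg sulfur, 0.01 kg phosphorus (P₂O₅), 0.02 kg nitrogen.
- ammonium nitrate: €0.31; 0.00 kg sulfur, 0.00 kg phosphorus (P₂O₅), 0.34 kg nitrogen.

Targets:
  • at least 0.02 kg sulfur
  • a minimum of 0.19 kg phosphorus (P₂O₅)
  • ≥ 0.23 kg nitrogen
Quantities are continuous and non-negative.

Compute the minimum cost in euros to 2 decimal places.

€1.05

Treat it as an LP. Let x1 = kg of triple superphosphate, x2 = kg of compost blend, x3 = kg of ammonium nitrate.
Minimise 0.42x1 + 0.04x2 + 0.31x3 with:
  0.01x1 ≥ 0.02   (sulfur)
  0.46x1 + 0.01x2 ≥ 0.19   (phosphorus (P₂O₅))
  0.02x2 + 0.34x3 ≥ 0.23   (nitrogen)
  x1, x2, x3 ≥ 0.
The minimum-cost mix takes nothing from compost blend — only triple superphosphate, ammonium nitrate. Binding constraints: sulfur and nitrogen.
Optimal quantities: triple superphosphate = 2 kg, ammonium nitrate = 0.6765 kg.
Cost = 0.42·2 + 0.31·0.6765 = 1.0497.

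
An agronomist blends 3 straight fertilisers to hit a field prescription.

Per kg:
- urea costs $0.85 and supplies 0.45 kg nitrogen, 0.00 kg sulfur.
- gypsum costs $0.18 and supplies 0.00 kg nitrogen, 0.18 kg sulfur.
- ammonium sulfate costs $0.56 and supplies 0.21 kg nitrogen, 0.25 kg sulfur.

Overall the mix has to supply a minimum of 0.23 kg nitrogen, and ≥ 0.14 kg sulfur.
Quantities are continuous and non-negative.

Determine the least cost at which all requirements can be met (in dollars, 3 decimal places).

Let x1 = kg of urea, x2 = kg of gypsum, x3 = kg of ammonium sulfate.
Minimize 0.85x1 + 0.18x2 + 0.56x3 s.t.:
  0.45x1 + 0.21x3 ≥ 0.23   (nitrogen)
  0.18x2 + 0.25x3 ≥ 0.14   (sulfur)
  x1, x2, x3 ≥ 0.
The optimal basis is {urea, ammonium sulfate}; gypsum drops out. The nitrogen and sulfur requirements are met with equality.
So urea = 0.2498 kg, ammonium sulfate = 0.56 kg.
Hence cost = 0.85·0.2498 + 0.56·0.56 = $0.52593.

$0.526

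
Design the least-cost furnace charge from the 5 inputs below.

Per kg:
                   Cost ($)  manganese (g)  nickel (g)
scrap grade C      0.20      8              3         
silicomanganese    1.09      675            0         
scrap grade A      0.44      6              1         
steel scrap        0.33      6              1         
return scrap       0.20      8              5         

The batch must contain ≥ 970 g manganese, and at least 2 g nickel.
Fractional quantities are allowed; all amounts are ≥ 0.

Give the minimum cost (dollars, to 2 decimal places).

$1.64

Treat it as an LP. Let x1 = kg of scrap grade C, x2 = kg of silicomanganese, x3 = kg of scrap grade A, x4 = kg of steel scrap, x5 = kg of return scrap.
Minimize 0.2x1 + 1.09x2 + 0.44x3 + 0.33x4 + 0.2x5 with:
  8x1 + 675x2 + 6x3 + 6x4 + 8x5 ≥ 970   (manganese)
  3x1 + 1x3 + 1x4 + 5x5 ≥ 2   (nickel)
  x1, x2, x3, x4, x5 ≥ 0.
The minimum-cost mix takes nothing from scrap grade C, scrap grade A, steel scrap — only silicomanganese, return scrap. Binding constraints: manganese and nickel.
Solving gives x2 = 1.432, x5 = 0.4.
Objective = 1.09·1.432 + 0.2·0.4 = 1.6409.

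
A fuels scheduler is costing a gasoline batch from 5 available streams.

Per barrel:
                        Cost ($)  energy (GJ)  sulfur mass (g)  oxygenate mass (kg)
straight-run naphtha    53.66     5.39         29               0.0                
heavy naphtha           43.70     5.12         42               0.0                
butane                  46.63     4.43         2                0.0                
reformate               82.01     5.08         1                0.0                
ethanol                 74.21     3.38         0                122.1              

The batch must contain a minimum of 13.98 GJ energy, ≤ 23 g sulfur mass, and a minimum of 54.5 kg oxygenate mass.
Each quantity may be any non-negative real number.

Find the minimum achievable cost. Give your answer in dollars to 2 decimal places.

$159.94

This is a linear program. Let x1 = barrels of straight-run naphtha, x2 = barrels of heavy naphtha, x3 = barrels of butane, x4 = barrels of reformate, x5 = barrels of ethanol.
Minimize 53.66x1 + 43.7x2 + 46.63x3 + 82.01x4 + 74.21x5 s.t.:
  5.39x1 + 5.12x2 + 4.43x3 + 5.08x4 + 3.38x5 ≥ 13.98   (energy)
  29x1 + 42x2 + 2x3 + 1x4 ≤ 23   (sulfur mass)
  122.1x5 ≥ 54.5   (oxygenate mass)
  x1, x2, x3, x4, x5 ≥ 0.
The minimum-cost mix takes nothing from straight-run naphtha, reformate — only heavy naphtha, butane, ethanol. There the energy, sulfur mass, oxygenate mass constraints are tight.
So heavy naphtha = 0.43765 barrels, butane = 2.3094 barrels, ethanol = 0.44636 barrels.
Cost = 43.7·0.43765 + 46.63·2.3094 + 74.21·0.44636 = 159.9370.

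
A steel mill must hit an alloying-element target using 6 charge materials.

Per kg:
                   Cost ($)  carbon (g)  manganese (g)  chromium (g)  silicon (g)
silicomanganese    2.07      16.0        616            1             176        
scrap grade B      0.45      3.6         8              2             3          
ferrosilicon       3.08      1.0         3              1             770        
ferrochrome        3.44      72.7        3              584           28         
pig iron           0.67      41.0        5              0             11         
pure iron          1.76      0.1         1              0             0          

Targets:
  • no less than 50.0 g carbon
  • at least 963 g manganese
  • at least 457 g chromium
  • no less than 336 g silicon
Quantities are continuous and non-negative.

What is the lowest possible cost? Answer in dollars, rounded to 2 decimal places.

$6.07

Let x1 = kg of silicomanganese, x2 = kg of scrap grade B, x3 = kg of ferrosilicon, x4 = kg of ferrochrome, x5 = kg of pig iron, x6 = kg of pure iron.
Minimize 2.07x1 + 0.45x2 + 3.08x3 + 3.44x4 + 0.67x5 + 1.76x6 subject to:
  16x1 + 3.6x2 + 1x3 + 72.7x4 + 41x5 + 0.1x6 ≥ 50   (carbon)
  616x1 + 8x2 + 3x3 + 3x4 + 5x5 + 1x6 ≥ 963   (manganese)
  1x1 + 2x2 + 1x3 + 584x4 ≥ 457   (chromium)
  176x1 + 3x2 + 770x3 + 28x4 + 11x5 ≥ 336   (silicon)
  x1, x2, x3, x4, x5, x6 ≥ 0.
At the optimum only silicomanganese, ferrosilicon, ferrochrome are positive (scrap grade B, pig iron, pure iron = 0). The manganese, chromium, silicon requirements are met with equality.
Solving gives x1 = 1.559, x3 = 0.05161, x4 = 0.7798.
Cost = 2.07·1.559 + 3.08·0.05161 + 3.44·0.7798 = 6.0686.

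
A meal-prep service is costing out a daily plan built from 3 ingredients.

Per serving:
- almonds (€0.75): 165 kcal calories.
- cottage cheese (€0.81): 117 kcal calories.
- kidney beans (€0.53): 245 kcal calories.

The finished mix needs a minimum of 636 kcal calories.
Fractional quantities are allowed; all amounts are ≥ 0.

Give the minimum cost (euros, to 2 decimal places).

Let x1 = servings of almonds, x2 = servings of cottage cheese, x3 = servings of kidney beans.
Minimise 0.75x1 + 0.81x2 + 0.53x3 subject to:
  165x1 + 117x2 + 245x3 ≥ 636   (calories)
  x1, x2, x3 ≥ 0.
The cheapest feasible vertex uses only kidney beans; almonds, cottage cheese are not used. There the calories constraint is tight.
That vertex is x3 = 2.596.
Total cost: 0.53·2.596 = 1.3759.

€1.38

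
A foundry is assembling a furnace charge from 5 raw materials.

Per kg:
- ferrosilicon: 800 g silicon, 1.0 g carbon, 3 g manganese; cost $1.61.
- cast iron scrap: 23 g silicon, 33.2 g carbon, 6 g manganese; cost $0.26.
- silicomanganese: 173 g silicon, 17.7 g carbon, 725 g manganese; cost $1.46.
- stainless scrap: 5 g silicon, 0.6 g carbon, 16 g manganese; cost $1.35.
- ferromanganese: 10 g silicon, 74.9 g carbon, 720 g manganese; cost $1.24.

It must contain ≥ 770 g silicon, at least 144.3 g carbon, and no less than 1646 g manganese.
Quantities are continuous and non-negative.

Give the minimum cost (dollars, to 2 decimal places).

$4.28

Let x1 = kg of ferrosilicon, x2 = kg of cast iron scrap, x3 = kg of silicomanganese, x4 = kg of stainless scrap, x5 = kg of ferromanganese.
Minimise 1.61x1 + 0.26x2 + 1.46x3 + 1.35x4 + 1.24x5 s.t.:
  800x1 + 23x2 + 173x3 + 5x4 + 10x5 ≥ 770   (silicon)
  1x1 + 33.2x2 + 17.7x3 + 0.6x4 + 74.9x5 ≥ 144.3   (carbon)
  3x1 + 6x2 + 725x3 + 16x4 + 720x5 ≥ 1646   (manganese)
  x1, x2, x3, x4, x5 ≥ 0.
The optimal basis is {ferrosilicon, silicomanganese, ferromanganese}; cast iron scrap, stainless scrap drop out. The silicon, carbon, manganese requirements are met with equality.
Solving gives x1 = 0.8369, x3 = 0.4765, x5 = 1.803.
Objective = 1.61·0.8369 + 1.46·0.4765 + 1.24·1.803 = 4.2788.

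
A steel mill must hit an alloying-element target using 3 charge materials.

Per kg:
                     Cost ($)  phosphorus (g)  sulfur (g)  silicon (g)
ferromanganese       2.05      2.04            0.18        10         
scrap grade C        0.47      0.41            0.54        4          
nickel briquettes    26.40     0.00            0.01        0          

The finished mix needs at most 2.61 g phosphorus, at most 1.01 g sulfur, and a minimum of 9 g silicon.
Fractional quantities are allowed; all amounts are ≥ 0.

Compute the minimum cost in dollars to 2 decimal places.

$1.21

Treat it as an LP. Let x1 = kg of ferromanganese, x2 = kg of scrap grade C, x3 = kg of nickel briquettes.
Minimize 2.05x1 + 0.47x2 + 26.4x3 subject to:
  2.04x1 + 0.41x2 ≤ 2.61   (phosphorus)
  0.18x1 + 0.54x2 + 0.01x3 ≤ 1.01   (sulfur)
  10x1 + 4x2 ≥ 9   (silicon)
  x1, x2, x3 ≥ 0.
The cheapest feasible vertex uses only ferromanganese, scrap grade C; nickel briquettes is not used. There the sulfur and silicon constraints are tight.
So ferromanganese = 0.1752 kg, scrap grade C = 1.812 kg.
Cost = 2.05·0.1752 + 0.47·1.812 = 1.2108.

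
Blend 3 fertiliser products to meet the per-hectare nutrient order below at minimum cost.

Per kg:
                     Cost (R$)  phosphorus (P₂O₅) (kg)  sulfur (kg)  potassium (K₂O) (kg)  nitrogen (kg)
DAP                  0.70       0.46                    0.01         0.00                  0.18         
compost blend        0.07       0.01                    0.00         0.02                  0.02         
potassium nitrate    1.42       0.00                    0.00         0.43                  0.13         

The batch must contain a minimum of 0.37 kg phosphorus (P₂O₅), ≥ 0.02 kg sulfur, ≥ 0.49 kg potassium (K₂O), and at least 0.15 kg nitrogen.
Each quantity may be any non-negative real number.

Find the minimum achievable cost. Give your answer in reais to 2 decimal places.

Set it up as a linear program. Let x1 = kg of DAP, x2 = kg of compost blend, x3 = kg of potassium nitrate.
min 0.7x1 + 0.07x2 + 1.42x3 s.t.:
  0.46x1 + 0.01x2 ≥ 0.37   (phosphorus (P₂O₅))
  0.01x1 ≥ 0.02   (sulfur)
  0.02x2 + 0.43x3 ≥ 0.49   (potassium (K₂O))
  0.18x1 + 0.02x2 + 0.13x3 ≥ 0.15   (nitrogen)
  x1, x2, x3 ≥ 0.
At the optimum only DAP, potassium nitrate are positive (compost blend = 0). The sulfur and potassium (K₂O) requirements are met with equality.
So DAP = 2 kg, potassium nitrate = 1.14 kg.
Total cost: 0.7·2 + 1.42·1.14 = 3.0188.

R$3.02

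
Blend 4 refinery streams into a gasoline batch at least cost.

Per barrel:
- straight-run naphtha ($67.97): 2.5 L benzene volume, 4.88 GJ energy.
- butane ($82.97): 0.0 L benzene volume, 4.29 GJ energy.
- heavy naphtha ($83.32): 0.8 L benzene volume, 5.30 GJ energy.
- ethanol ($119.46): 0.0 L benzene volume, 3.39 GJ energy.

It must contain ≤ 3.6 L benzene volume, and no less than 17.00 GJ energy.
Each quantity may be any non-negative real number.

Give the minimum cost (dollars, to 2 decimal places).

$262.12

Let x1 = barrels of straight-run naphtha, x2 = barrels of butane, x3 = barrels of heavy naphtha, x4 = barrels of ethanol.
Minimize 67.97x1 + 82.97x2 + 83.32x3 + 119.46x4 subject to:
  2.5x1 + 0.8x3 ≤ 3.6   (benzene volume)
  4.88x1 + 4.29x2 + 5.3x3 + 3.39x4 ≥ 17   (energy)
  x1, x2, x3, x4 ≥ 0.
At the optimum only straight-run naphtha, heavy naphtha are positive (butane, ethanol = 0). The benzene volume and energy requirements are met with equality.
Optimal quantities: straight-run naphtha = 0.586347 barrels, heavy naphtha = 2.66767 barrels.
Objective = 67.97·0.586347 + 83.32·2.66767 = 262.1243.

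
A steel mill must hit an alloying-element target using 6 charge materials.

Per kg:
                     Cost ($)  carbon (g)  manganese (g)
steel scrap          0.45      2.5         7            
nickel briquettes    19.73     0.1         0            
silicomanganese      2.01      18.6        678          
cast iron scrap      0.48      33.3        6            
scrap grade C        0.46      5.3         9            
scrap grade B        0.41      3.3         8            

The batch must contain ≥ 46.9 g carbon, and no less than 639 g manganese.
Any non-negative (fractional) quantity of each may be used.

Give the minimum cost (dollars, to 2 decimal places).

$2.30

Set it up as a linear program. Let x1 = kg of steel scrap, x2 = kg of nickel briquettes, x3 = kg of silicomanganese, x4 = kg of cast iron scrap, x5 = kg of scrap grade C, x6 = kg of scrap grade B.
Minimize 0.45x1 + 19.73x2 + 2.01x3 + 0.48x4 + 0.46x5 + 0.41x6 with:
  2.5x1 + 0.1x2 + 18.6x3 + 33.3x4 + 5.3x5 + 3.3x6 ≥ 46.9   (carbon)
  7x1 + 678x3 + 6x4 + 9x5 + 8x6 ≥ 639   (manganese)
  x1, x2, x3, x4, x5, x6 ≥ 0.
At the optimum only silicomanganese, cast iron scrap are positive (steel scrap, nickel briquettes, scrap grade C, scrap grade B = 0). There the carbon and manganese constraints are tight.
Solving gives x3 = 0.9346, x4 = 0.8864.
Total cost: 2.01·0.9346 + 0.48·0.8864 = 2.3040.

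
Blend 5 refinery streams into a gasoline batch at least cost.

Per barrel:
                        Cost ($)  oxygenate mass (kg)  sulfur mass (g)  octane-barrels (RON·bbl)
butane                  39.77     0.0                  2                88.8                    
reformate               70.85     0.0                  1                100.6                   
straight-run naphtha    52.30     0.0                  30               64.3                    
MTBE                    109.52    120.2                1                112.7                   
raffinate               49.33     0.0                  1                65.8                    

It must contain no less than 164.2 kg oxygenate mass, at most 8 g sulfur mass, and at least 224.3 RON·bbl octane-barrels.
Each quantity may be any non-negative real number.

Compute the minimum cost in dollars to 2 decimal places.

Let x1 = barrels of butane, x2 = barrels of reformate, x3 = barrels of straight-run naphtha, x4 = barrels of MTBE, x5 = barrels of raffinate.
min 39.77x1 + 70.85x2 + 52.3x3 + 109.52x4 + 49.33x5 s.t.:
  120.2x4 ≥ 164.2   (oxygenate mass)
  2x1 + 1x2 + 30x3 + 1x4 + 1x5 ≤ 8   (sulfur mass)
  88.8x1 + 100.6x2 + 64.3x3 + 112.7x4 + 65.8x5 ≥ 224.3   (octane-barrels)
  x1, x2, x3, x4, x5 ≥ 0.
The cheapest feasible vertex uses only butane, MTBE; reformate, straight-run naphtha, raffinate are not used. The oxygenate mass and octane-barrels requirements are met with equality.
Solving gives x1 = 0.79218, x4 = 1.3661.
Cost = 39.77·0.79218 + 109.52·1.3661 = 181.1203.

$181.12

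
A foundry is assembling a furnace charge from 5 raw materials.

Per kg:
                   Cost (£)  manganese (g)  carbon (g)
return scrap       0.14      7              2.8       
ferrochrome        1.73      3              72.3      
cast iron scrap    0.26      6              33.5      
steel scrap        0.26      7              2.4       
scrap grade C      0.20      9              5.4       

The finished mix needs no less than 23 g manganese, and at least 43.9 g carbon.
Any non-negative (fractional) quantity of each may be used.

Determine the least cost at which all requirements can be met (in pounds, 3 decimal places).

£0.616

This is a linear program. Let x1 = kg of return scrap, x2 = kg of ferrochrome, x3 = kg of cast iron scrap, x4 = kg of steel scrap, x5 = kg of scrap grade C.
min 0.14x1 + 1.73x2 + 0.26x3 + 0.26x4 + 0.2x5 with:
  7x1 + 3x2 + 6x3 + 7x4 + 9x5 ≥ 23   (manganese)
  2.8x1 + 72.3x2 + 33.5x3 + 2.4x4 + 5.4x5 ≥ 43.9   (carbon)
  x1, x2, x3, x4, x5 ≥ 0.
The minimum-cost mix takes nothing from ferrochrome, steel scrap, scrap grade C — only return scrap, cast iron scrap. Binding constraints: manganese and carbon.
Optimal quantities: return scrap = 2.329 kg, cast iron scrap = 1.116 kg.
Objective = 0.14·2.329 + 0.26·1.116 = 0.61622.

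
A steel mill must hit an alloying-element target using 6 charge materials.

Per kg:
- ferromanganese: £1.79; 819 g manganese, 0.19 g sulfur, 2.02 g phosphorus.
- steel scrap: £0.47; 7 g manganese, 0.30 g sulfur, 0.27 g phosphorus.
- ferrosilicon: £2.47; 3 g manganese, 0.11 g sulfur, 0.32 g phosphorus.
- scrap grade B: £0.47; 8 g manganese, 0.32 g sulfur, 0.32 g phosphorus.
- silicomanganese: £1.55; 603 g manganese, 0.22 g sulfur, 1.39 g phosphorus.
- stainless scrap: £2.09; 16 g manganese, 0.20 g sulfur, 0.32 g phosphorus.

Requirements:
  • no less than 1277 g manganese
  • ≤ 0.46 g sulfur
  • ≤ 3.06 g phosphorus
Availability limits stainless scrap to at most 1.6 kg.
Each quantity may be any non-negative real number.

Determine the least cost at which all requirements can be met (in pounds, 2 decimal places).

£3.00

Let x1 = kg of ferromanganese, x2 = kg of steel scrap, x3 = kg of ferrosilicon, x4 = kg of scrap grade B, x5 = kg of silicomanganese, x6 = kg of stainless scrap.
min 1.79x1 + 0.47x2 + 2.47x3 + 0.47x4 + 1.55x5 + 2.09x6 s.t.:
  819x1 + 7x2 + 3x3 + 8x4 + 603x5 + 16x6 ≥ 1277   (manganese)
  0.19x1 + 0.3x2 + 0.11x3 + 0.32x4 + 0.22x5 + 0.2x6 ≤ 0.46   (sulfur)
  2.02x1 + 0.27x2 + 0.32x3 + 0.32x4 + 1.39x5 + 0.32x6 ≤ 3.06   (phosphorus)
  x6 ≤ 1.6
  x1, x2, x3, x4, x5, x6 ≥ 0.
The optimal basis is {ferromanganese, silicomanganese}; steel scrap, ferrosilicon, scrap grade B, stainless scrap drop out. There the manganese and phosphorus constraints are tight.
Optimal quantities: ferromanganese = 0.8807 kg, silicomanganese = 0.9215 kg.
Cost = 1.79·0.8807 + 1.55·0.9215 = 3.0048.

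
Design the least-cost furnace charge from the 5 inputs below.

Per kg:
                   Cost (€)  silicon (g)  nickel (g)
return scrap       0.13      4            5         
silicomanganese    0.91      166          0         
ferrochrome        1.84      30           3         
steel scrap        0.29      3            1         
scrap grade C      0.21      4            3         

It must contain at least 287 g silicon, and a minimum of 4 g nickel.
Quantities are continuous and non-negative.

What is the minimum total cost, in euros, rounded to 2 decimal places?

Let x1 = kg of return scrap, x2 = kg of silicomanganese, x3 = kg of ferrochrome, x4 = kg of steel scrap, x5 = kg of scrap grade C.
min 0.13x1 + 0.91x2 + 1.84x3 + 0.29x4 + 0.21x5 s.t.:
  4x1 + 166x2 + 30x3 + 3x4 + 4x5 ≥ 287   (silicon)
  5x1 + 3x3 + 1x4 + 3x5 ≥ 4   (nickel)
  x1, x2, x3, x4, x5 ≥ 0.
The optimal basis is {return scrap, silicomanganese}; ferrochrome, steel scrap, scrap grade C drop out. Binding constraints: silicon and nickel.
Solving gives x1 = 0.8, x2 = 1.71.
Total cost: 0.13·0.8 + 0.91·1.71 = 1.6601.

€1.66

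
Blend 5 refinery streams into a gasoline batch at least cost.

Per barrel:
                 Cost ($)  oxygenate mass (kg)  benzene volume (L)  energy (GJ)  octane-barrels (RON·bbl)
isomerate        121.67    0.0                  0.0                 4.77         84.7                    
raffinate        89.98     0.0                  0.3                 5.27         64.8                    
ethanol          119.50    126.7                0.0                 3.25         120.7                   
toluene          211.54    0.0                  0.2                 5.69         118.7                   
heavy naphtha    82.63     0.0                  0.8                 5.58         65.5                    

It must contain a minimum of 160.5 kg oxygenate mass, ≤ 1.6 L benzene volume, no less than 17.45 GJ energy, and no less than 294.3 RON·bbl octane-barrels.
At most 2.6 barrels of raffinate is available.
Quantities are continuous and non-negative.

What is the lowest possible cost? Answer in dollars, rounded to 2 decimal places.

$356.98

Set it up as a linear program. Let x1 = barrels of isomerate, x2 = barrels of raffinate, x3 = barrels of ethanol, x4 = barrels of toluene, x5 = barrels of heavy naphtha.
min 121.67x1 + 89.98x2 + 119.5x3 + 211.54x4 + 82.63x5 with:
  126.7x3 ≥ 160.5   (oxygenate mass)
  0.3x2 + 0.2x4 + 0.8x5 ≤ 1.6   (benzene volume)
  4.77x1 + 5.27x2 + 3.25x3 + 5.69x4 + 5.58x5 ≥ 17.45   (energy)
  84.7x1 + 64.8x2 + 120.7x3 + 118.7x4 + 65.5x5 ≥ 294.3   (octane-barrels)
  x2 ≤ 2.6
  x1, x2, x3, x4, x5 ≥ 0.
The cheapest feasible vertex uses only raffinate, ethanol, heavy naphtha; isomerate, toluene are not used. There the oxygenate mass, benzene volume, energy constraints are tight.
Solving gives x2 = 0.68387, x3 = 1.2668, x5 = 1.7435.
Cost = 89.98·0.68387 + 119.5·1.2668 + 82.63·1.7435 = 356.9826.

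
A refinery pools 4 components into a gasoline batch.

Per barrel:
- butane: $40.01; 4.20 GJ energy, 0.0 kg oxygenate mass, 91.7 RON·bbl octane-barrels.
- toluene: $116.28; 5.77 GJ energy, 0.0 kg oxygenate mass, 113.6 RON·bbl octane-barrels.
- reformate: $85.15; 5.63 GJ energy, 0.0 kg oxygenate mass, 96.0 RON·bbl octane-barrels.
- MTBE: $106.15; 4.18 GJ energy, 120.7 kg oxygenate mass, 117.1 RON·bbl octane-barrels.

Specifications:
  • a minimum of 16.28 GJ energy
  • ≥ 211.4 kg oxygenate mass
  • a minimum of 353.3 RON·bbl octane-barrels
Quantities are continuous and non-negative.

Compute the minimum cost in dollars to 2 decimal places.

Let x1 = barrels of butane, x2 = barrels of toluene, x3 = barrels of reformate, x4 = barrels of MTBE.
Minimize 40.01x1 + 116.28x2 + 85.15x3 + 106.15x4 with:
  4.2x1 + 5.77x2 + 5.63x3 + 4.18x4 ≥ 16.28   (energy)
  120.7x4 ≥ 211.4   (oxygenate mass)
  91.7x1 + 113.6x2 + 96x3 + 117.1x4 ≥ 353.3   (octane-barrels)
  x1, x2, x3, x4 ≥ 0.
The optimal basis is {butane, MTBE}; toluene, reformate drop out. Binding constraints: energy and oxygenate mass.
That vertex is x1 = 2.1331, x4 = 1.7514.
Total cost: 40.01·2.1331 + 106.15·1.7514 = 271.2564.

$271.26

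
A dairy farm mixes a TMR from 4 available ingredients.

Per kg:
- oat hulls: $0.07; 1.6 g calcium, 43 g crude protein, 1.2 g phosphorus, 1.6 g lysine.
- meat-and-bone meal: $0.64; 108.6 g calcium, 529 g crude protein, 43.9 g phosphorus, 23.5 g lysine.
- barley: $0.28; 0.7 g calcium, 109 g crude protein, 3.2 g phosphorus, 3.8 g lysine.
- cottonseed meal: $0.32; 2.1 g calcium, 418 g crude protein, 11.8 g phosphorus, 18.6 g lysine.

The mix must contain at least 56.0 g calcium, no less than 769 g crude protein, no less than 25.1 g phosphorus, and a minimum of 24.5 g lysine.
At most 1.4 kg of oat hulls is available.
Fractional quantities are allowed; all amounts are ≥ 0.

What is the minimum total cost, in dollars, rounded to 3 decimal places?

$0.704

Treat it as an LP. Let x1 = kg of oat hulls, x2 = kg of meat-and-bone meal, x3 = kg of barley, x4 = kg of cottonseed meal.
Minimize 0.07x1 + 0.64x2 + 0.28x3 + 0.32x4 s.t.:
  1.6x1 + 108.6x2 + 0.7x3 + 2.1x4 ≥ 56   (calcium)
  43x1 + 529x2 + 109x3 + 418x4 ≥ 769   (crude protein)
  1.2x1 + 43.9x2 + 3.2x3 + 11.8x4 ≥ 25.1   (phosphorus)
  1.6x1 + 23.5x2 + 3.8x3 + 18.6x4 ≥ 24.5   (lysine)
  x1 ≤ 1.4
  x1, x2, x3, x4 ≥ 0.
The optimal basis is {meat-and-bone meal, cottonseed meal}; oat hulls, barley drop out. The calcium and crude protein requirements are met with equality.
So meat-and-bone meal = 0.4921 kg, cottonseed meal = 1.217 kg.
Objective = 0.64·0.4921 + 0.32·1.217 = 0.70438.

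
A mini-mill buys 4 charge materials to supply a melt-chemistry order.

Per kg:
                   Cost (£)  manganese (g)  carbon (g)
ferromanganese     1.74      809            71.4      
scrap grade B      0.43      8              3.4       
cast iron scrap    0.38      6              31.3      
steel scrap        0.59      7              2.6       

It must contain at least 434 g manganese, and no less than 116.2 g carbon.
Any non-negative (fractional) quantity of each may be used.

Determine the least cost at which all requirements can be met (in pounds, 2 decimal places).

Let x1 = kg of ferromanganese, x2 = kg of scrap grade B, x3 = kg of cast iron scrap, x4 = kg of steel scrap.
Minimise 1.74x1 + 0.43x2 + 0.38x3 + 0.59x4 subject to:
  809x1 + 8x2 + 6x3 + 7x4 ≥ 434   (manganese)
  71.4x1 + 3.4x2 + 31.3x3 + 2.6x4 ≥ 116.2   (carbon)
  x1, x2, x3, x4 ≥ 0.
The minimum-cost mix takes nothing from scrap grade B, steel scrap — only ferromanganese, cast iron scrap. Binding constraints: manganese and carbon.
Solving gives x1 = 0.5177, x3 = 2.532.
Objective = 1.74·0.5177 + 0.38·2.532 = 1.8630.

£1.86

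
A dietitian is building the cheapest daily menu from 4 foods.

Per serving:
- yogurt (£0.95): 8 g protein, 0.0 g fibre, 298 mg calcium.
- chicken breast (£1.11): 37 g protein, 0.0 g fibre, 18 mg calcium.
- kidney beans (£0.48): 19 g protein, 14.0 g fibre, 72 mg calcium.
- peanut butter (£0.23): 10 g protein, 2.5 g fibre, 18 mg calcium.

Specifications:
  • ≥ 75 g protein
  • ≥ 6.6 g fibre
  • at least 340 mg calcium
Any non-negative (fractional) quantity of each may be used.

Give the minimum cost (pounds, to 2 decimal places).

Let x1 = servings of yogurt, x2 = servings of chicken breast, x3 = servings of kidney beans, x4 = servings of peanut butter.
Minimize 0.95x1 + 1.11x2 + 0.48x3 + 0.23x4 s.t.:
  8x1 + 37x2 + 19x3 + 10x4 ≥ 75   (protein)
  14x3 + 2.5x4 ≥ 6.6   (fibre)
  298x1 + 18x2 + 72x3 + 18x4 ≥ 340   (calcium)
  x1, x2, x3, x4 ≥ 0.
The cheapest feasible vertex uses only yogurt, kidney beans; chicken breast, peanut butter are not used. Binding constraints: protein and calcium.
So yogurt = 0.2084 servings, kidney beans = 3.86 servings.
Total cost: 0.95·0.2084 + 0.48·3.86 = 2.0508.

£2.05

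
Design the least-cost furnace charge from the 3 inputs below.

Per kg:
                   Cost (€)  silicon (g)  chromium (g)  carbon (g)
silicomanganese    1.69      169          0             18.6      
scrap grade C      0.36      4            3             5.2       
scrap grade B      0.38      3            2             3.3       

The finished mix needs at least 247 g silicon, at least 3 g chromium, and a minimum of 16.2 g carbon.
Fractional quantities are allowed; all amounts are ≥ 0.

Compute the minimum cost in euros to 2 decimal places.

€2.79

Let x1 = kg of silicomanganese, x2 = kg of scrap grade C, x3 = kg of scrap grade B.
Minimize 1.69x1 + 0.36x2 + 0.38x3 s.t.:
  169x1 + 4x2 + 3x3 ≥ 247   (silicon)
  3x2 + 2x3 ≥ 3   (chromium)
  18.6x1 + 5.2x2 + 3.3x3 ≥ 16.2   (carbon)
  x1, x2, x3 ≥ 0.
The optimal basis is {silicomanganese, scrap grade C}; scrap grade B drops out. The silicon and chromium requirements are met with equality.
That vertex is x1 = 1.438, x2 = 1.
Objective = 1.69·1.438 + 0.36·1 = 2.7902.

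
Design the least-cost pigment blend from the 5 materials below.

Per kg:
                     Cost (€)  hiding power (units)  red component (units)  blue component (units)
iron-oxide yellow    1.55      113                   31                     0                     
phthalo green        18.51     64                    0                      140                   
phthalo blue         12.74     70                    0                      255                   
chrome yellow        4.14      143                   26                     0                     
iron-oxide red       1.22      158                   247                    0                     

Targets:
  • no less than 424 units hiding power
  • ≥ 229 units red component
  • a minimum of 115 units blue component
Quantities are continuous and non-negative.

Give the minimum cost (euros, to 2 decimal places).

Let x1 = kg of iron-oxide yellow, x2 = kg of phthalo green, x3 = kg of phthalo blue, x4 = kg of chrome yellow, x5 = kg of iron-oxide red.
Minimise 1.55x1 + 18.51x2 + 12.74x3 + 4.14x4 + 1.22x5 subject to:
  113x1 + 64x2 + 70x3 + 143x4 + 158x5 ≥ 424   (hiding power)
  31x1 + 26x4 + 247x5 ≥ 229   (red component)
  140x2 + 255x3 ≥ 115   (blue component)
  x1, x2, x3, x4, x5 ≥ 0.
The cheapest feasible vertex uses only phthalo blue, iron-oxide red; iron-oxide yellow, phthalo green, chrome yellow are not used. There the hiding power and blue component constraints are tight.
Optimal quantities: phthalo blue = 0.451 kg, iron-oxide red = 2.484 kg.
Total cost: 12.74·0.451 + 1.22·2.484 = 8.7762.

€8.78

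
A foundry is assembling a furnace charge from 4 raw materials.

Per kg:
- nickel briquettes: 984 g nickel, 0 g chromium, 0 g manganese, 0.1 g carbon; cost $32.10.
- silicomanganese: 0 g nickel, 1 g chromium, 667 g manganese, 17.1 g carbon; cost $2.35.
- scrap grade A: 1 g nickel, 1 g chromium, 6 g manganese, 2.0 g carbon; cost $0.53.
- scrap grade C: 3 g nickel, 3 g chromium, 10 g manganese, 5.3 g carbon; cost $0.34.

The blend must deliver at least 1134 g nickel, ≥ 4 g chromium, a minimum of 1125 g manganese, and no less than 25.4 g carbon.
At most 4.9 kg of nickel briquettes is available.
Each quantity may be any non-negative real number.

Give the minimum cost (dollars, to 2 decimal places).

Let x1 = kg of nickel briquettes, x2 = kg of silicomanganese, x3 = kg of scrap grade A, x4 = kg of scrap grade C.
Minimize 32.1x1 + 2.35x2 + 0.53x3 + 0.34x4 subject to:
  984x1 + 1x3 + 3x4 ≥ 1134   (nickel)
  1x2 + 1x3 + 3x4 ≥ 4   (chromium)
  667x2 + 6x3 + 10x4 ≥ 1125   (manganese)
  0.1x1 + 17.1x2 + 2x3 + 5.3x4 ≥ 25.4   (carbon)
  x1 ≤ 4.9
  x1, x2, x3, x4 ≥ 0.
The optimal basis is {nickel briquettes, silicomanganese, scrap grade C}; scrap grade A drops out. The nickel, chromium, manganese requirements are met with equality.
That vertex is x1 = 1.1501, x2 = 1.675, x4 = 0.77499.
Total cost: 32.1·1.1501 + 2.35·1.675 + 0.34·0.77499 = 41.1180.

$41.12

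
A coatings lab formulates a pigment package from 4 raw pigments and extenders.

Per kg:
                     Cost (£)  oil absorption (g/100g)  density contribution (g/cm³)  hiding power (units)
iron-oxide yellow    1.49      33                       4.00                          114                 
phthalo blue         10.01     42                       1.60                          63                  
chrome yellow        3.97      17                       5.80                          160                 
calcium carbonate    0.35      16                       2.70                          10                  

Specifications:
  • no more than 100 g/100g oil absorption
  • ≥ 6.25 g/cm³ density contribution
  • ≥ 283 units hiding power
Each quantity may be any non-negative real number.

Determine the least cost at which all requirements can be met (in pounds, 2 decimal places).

Treat it as an LP. Let x1 = kg of iron-oxide yellow, x2 = kg of phthalo blue, x3 = kg of chrome yellow, x4 = kg of calcium carbonate.
Minimize 1.49x1 + 10.01x2 + 3.97x3 + 0.35x4 subject to:
  33x1 + 42x2 + 17x3 + 16x4 ≤ 100   (oil absorption)
  4x1 + 1.6x2 + 5.8x3 + 2.7x4 ≥ 6.25   (density contribution)
  114x1 + 63x2 + 160x3 + 10x4 ≥ 283   (hiding power)
  x1, x2, x3, x4 ≥ 0.
The cheapest feasible vertex uses only iron-oxide yellow; phthalo blue, chrome yellow, calcium carbonate are not used. There the hiding power constraint is tight.
Optimal quantities: iron-oxide yellow = 2.482 kg.
Objective = 1.49·2.482 = 3.6982.

£3.70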